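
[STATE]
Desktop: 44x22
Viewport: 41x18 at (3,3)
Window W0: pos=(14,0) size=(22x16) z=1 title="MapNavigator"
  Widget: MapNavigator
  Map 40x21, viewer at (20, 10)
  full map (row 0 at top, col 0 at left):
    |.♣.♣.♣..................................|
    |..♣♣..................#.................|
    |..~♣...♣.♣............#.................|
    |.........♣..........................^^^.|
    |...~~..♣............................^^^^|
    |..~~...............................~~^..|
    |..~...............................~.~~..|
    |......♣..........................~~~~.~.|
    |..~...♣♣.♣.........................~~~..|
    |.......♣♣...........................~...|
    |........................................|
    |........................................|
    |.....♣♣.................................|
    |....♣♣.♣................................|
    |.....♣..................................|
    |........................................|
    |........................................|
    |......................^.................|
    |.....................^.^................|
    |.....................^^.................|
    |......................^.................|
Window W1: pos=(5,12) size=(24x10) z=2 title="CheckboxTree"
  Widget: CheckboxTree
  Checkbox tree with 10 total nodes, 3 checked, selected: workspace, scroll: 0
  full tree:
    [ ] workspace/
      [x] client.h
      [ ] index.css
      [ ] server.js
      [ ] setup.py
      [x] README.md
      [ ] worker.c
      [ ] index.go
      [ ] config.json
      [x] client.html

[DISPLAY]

           ┃....................┃        
           ┃....................┃        
           ┃....................┃        
           ┃....................┃        
           ┃....................┃        
           ┃....................┃        
           ┃..........@.........┃        
           ┃....................┃        
           ┃....................┃        
  ┏━━━━━━━━━━━━━━━━━━━━━━┓......┃        
  ┃ CheckboxTree         ┃......┃        
  ┠──────────────────────┨......┃        
  ┃>[-] workspace/       ┃━━━━━━┛        
  ┃   [x] client.h       ┃               
  ┃   [ ] index.css      ┃               
  ┃   [ ] server.js      ┃               
  ┃   [ ] setup.py       ┃               
  ┃   [x] README.md      ┃               


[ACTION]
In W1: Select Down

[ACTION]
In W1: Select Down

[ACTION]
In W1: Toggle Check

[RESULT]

           ┃....................┃        
           ┃....................┃        
           ┃....................┃        
           ┃....................┃        
           ┃....................┃        
           ┃....................┃        
           ┃..........@.........┃        
           ┃....................┃        
           ┃....................┃        
  ┏━━━━━━━━━━━━━━━━━━━━━━┓......┃        
  ┃ CheckboxTree         ┃......┃        
  ┠──────────────────────┨......┃        
  ┃ [-] workspace/       ┃━━━━━━┛        
  ┃   [x] client.h       ┃               
  ┃>  [x] index.css      ┃               
  ┃   [ ] server.js      ┃               
  ┃   [ ] setup.py       ┃               
  ┃   [x] README.md      ┃               


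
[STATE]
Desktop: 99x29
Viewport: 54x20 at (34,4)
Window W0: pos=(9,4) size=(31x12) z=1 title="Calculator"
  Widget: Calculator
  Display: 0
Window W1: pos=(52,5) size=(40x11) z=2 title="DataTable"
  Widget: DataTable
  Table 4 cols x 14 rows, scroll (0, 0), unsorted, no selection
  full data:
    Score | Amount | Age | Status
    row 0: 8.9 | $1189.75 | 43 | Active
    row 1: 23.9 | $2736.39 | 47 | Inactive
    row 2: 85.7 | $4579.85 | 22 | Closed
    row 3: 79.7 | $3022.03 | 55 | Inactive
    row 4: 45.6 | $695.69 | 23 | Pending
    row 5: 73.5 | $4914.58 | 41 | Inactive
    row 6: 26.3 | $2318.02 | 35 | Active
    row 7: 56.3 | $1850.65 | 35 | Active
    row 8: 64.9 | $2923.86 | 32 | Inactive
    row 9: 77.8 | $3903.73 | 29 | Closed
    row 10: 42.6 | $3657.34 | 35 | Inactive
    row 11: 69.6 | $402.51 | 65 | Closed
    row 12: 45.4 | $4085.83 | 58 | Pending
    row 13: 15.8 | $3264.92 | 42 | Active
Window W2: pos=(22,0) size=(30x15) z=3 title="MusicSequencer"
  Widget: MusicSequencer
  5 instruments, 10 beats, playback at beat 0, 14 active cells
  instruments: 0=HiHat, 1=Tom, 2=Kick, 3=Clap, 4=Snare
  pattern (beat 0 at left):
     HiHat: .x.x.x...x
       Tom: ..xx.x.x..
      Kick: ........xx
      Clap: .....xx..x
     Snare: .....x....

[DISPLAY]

█···█            ┃                                    
█·█··            ┃┏━━━━━━━━━━━━━━━━━━━━━━━━━━━━━━━━━━━
···██            ┃┃ DataTable                         
██··█            ┃┠───────────────────────────────────
█····            ┃┃Score│Amount  │Age│Status          
                 ┃┃─────┼────────┼───┼────────        
                 ┃┃8.9  │$1189.75│43 │Active          
                 ┃┃23.9 │$2736.39│47 │Inactive        
                 ┃┃85.7 │$4579.85│22 │Closed          
                 ┃┃79.7 │$3022.03│55 │Inactive        
━━━━━━━━━━━━━━━━━┛┃45.6 │$695.69 │23 │Pending         
━━━━━┛            ┗━━━━━━━━━━━━━━━━━━━━━━━━━━━━━━━━━━━
                                                      
                                                      
                                                      
                                                      
                                                      
                                                      
                                                      
                                                      


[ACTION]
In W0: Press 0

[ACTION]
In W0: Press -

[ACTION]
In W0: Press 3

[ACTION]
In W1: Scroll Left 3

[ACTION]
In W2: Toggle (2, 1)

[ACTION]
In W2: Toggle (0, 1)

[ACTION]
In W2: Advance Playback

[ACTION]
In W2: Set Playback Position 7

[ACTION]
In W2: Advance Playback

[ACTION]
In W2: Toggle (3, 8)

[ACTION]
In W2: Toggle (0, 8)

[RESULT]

█··██            ┃                                    
█·█··            ┃┏━━━━━━━━━━━━━━━━━━━━━━━━━━━━━━━━━━━
···██            ┃┃ DataTable                         
██·██            ┃┠───────────────────────────────────
█····            ┃┃Score│Amount  │Age│Status          
                 ┃┃─────┼────────┼───┼────────        
                 ┃┃8.9  │$1189.75│43 │Active          
                 ┃┃23.9 │$2736.39│47 │Inactive        
                 ┃┃85.7 │$4579.85│22 │Closed          
                 ┃┃79.7 │$3022.03│55 │Inactive        
━━━━━━━━━━━━━━━━━┛┃45.6 │$695.69 │23 │Pending         
━━━━━┛            ┗━━━━━━━━━━━━━━━━━━━━━━━━━━━━━━━━━━━
                                                      
                                                      
                                                      
                                                      
                                                      
                                                      
                                                      
                                                      


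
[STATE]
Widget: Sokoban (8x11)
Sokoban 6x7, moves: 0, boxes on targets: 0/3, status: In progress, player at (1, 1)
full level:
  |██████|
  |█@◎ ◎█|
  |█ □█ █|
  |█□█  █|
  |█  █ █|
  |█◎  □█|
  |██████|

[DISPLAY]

██████  
█@◎ ◎█  
█ □█ █  
█□█  █  
█  █ █  
█◎  □█  
██████  
Moves: 0
        
        
        


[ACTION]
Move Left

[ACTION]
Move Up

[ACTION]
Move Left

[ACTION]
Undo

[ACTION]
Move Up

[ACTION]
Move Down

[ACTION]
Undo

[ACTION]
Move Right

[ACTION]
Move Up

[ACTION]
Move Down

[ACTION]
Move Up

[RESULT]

██████  
█ + ◎█  
█ □█ █  
█□█  █  
█  █ █  
█◎  □█  
██████  
Moves: 1
        
        
        


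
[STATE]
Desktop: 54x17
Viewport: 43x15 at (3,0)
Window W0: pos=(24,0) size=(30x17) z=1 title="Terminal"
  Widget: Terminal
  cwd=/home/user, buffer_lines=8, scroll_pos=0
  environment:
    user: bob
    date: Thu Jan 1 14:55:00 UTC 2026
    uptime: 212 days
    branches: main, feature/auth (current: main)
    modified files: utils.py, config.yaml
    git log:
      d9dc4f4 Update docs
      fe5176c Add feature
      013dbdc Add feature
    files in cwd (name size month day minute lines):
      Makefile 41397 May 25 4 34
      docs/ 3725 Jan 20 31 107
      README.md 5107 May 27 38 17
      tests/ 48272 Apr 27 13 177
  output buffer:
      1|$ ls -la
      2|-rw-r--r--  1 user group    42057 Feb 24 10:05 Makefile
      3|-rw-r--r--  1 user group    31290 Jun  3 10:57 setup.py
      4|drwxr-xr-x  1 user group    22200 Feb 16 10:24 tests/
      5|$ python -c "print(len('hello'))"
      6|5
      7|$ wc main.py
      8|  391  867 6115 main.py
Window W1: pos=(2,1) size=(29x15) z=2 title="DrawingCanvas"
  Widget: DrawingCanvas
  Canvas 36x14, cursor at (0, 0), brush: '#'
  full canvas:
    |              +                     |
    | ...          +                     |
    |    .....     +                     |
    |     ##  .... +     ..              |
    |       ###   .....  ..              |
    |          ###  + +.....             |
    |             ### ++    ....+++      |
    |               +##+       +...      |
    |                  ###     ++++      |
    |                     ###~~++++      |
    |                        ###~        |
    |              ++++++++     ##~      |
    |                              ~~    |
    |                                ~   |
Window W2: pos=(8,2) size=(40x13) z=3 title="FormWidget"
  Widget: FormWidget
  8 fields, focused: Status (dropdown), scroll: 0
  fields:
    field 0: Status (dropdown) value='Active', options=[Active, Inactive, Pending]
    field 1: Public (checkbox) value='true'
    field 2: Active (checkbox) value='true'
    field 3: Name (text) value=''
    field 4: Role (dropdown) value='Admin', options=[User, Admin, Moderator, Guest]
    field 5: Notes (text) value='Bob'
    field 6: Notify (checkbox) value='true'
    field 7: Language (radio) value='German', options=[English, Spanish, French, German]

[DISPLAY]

                     ┏━━━━━━━━━━━━━━━━━━━━━
━━━━━━━━━━━━━━━━━━━━━━━━━━━┓nal            
 Draw┏━━━━━━━━━━━━━━━━━━━━━━━━━━━━━━━━━━━━━
─────┃ FormWidget                          
+    ┠─────────────────────────────────────
 ... ┃> Status:     [Active               ▼
    .┃  Public:     [x]                    
     ┃  Active:     [x]                    
     ┃  Name:       [                      
     ┃  Role:       [Admin                ▼
     ┃  Notes:      [Bob                   
     ┃  Notify:     [x]                    
     ┃  Language:   ( ) English  ( ) Spanis
     ┃                                     
     ┗━━━━━━━━━━━━━━━━━━━━━━━━━━━━━━━━━━━━━


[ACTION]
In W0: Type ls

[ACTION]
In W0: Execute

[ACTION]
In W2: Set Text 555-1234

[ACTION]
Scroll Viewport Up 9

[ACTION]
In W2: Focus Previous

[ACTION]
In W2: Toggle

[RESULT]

                     ┏━━━━━━━━━━━━━━━━━━━━━
━━━━━━━━━━━━━━━━━━━━━━━━━━━┓nal            
 Draw┏━━━━━━━━━━━━━━━━━━━━━━━━━━━━━━━━━━━━━
─────┃ FormWidget                          
+    ┠─────────────────────────────────────
 ... ┃  Status:     [Active               ▼
    .┃  Public:     [x]                    
     ┃  Active:     [x]                    
     ┃  Name:       [                      
     ┃  Role:       [Admin                ▼
     ┃  Notes:      [Bob                   
     ┃  Notify:     [x]                    
     ┃> Language:   ( ) English  ( ) Spanis
     ┃                                     
     ┗━━━━━━━━━━━━━━━━━━━━━━━━━━━━━━━━━━━━━


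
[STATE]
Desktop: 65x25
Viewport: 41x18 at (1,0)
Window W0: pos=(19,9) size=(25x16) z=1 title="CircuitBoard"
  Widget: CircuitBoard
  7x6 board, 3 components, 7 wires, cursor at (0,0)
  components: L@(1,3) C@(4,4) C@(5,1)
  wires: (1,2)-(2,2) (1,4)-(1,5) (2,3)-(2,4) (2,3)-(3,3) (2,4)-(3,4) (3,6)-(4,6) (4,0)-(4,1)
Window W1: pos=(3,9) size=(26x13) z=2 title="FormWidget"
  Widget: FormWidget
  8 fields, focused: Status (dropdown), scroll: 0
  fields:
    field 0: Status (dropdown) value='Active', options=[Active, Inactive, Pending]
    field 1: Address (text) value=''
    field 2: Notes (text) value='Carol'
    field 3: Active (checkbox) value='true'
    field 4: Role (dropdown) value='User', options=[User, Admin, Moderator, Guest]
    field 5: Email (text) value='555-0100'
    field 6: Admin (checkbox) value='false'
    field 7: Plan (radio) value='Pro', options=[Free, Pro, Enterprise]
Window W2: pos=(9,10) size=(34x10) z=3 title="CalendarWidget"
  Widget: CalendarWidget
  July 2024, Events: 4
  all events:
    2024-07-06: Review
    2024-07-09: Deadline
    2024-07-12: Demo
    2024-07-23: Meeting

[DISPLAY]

                                         
                                         
                                         
                                         
                                         
                                         
                                         
                                         
                                         
  ┏━━━━━━━━━━━━━━━━━━━━━━━━┓━━━━━━━━━━━━━
  ┃ Form┏━━━━━━━━━━━━━━━━━━━━━━━━━━━━━━━━
  ┠─────┃ CalendarWidget                 
  ┃> Sta┠────────────────────────────────
  ┃  Add┃           July 2024            
  ┃  Not┃Mo Tu We Th Fr Sa Su            
  ┃  Act┃ 1  2  3  4  5  6*  7           
  ┃  Rol┃ 8  9* 10 11 12* 13 14          
  ┃  Ema┃15 16 17 18 19 20 21            


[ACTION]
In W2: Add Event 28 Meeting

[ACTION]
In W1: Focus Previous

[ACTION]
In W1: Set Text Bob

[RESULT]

                                         
                                         
                                         
                                         
                                         
                                         
                                         
                                         
                                         
  ┏━━━━━━━━━━━━━━━━━━━━━━━━┓━━━━━━━━━━━━━
  ┃ Form┏━━━━━━━━━━━━━━━━━━━━━━━━━━━━━━━━
  ┠─────┃ CalendarWidget                 
  ┃  Sta┠────────────────────────────────
  ┃  Add┃           July 2024            
  ┃  Not┃Mo Tu We Th Fr Sa Su            
  ┃  Act┃ 1  2  3  4  5  6*  7           
  ┃  Rol┃ 8  9* 10 11 12* 13 14          
  ┃  Ema┃15 16 17 18 19 20 21            


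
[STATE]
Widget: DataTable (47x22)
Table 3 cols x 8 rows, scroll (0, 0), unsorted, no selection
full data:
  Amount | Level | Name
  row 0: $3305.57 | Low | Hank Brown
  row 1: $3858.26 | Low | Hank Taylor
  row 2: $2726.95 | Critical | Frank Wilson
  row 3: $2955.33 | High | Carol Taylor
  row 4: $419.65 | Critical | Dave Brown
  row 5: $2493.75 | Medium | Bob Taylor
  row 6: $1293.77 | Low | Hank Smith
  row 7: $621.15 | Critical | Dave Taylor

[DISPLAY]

Amount  │Level   │Name                         
────────┼────────┼────────────                 
$3305.57│Low     │Hank Brown                   
$3858.26│Low     │Hank Taylor                  
$2726.95│Critical│Frank Wilson                 
$2955.33│High    │Carol Taylor                 
$419.65 │Critical│Dave Brown                   
$2493.75│Medium  │Bob Taylor                   
$1293.77│Low     │Hank Smith                   
$621.15 │Critical│Dave Taylor                  
                                               
                                               
                                               
                                               
                                               
                                               
                                               
                                               
                                               
                                               
                                               
                                               


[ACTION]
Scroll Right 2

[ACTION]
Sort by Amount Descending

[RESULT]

Amount ▼│Level   │Name                         
────────┼────────┼────────────                 
$3858.26│Low     │Hank Taylor                  
$3305.57│Low     │Hank Brown                   
$2955.33│High    │Carol Taylor                 
$2726.95│Critical│Frank Wilson                 
$2493.75│Medium  │Bob Taylor                   
$1293.77│Low     │Hank Smith                   
$621.15 │Critical│Dave Taylor                  
$419.65 │Critical│Dave Brown                   
                                               
                                               
                                               
                                               
                                               
                                               
                                               
                                               
                                               
                                               
                                               
                                               


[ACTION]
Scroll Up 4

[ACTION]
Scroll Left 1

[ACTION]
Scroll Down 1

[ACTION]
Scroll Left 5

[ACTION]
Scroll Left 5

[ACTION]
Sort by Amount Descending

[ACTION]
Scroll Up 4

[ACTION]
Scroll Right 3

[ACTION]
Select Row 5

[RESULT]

Amount ▼│Level   │Name                         
────────┼────────┼────────────                 
$3858.26│Low     │Hank Taylor                  
$3305.57│Low     │Hank Brown                   
$2955.33│High    │Carol Taylor                 
$2726.95│Critical│Frank Wilson                 
$2493.75│Medium  │Bob Taylor                   
>1293.77│Low     │Hank Smith                   
$621.15 │Critical│Dave Taylor                  
$419.65 │Critical│Dave Brown                   
                                               
                                               
                                               
                                               
                                               
                                               
                                               
                                               
                                               
                                               
                                               
                                               


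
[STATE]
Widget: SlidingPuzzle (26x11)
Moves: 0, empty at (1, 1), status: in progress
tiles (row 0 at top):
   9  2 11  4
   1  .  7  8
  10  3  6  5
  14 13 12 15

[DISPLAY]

┌────┬────┬────┬────┐     
│  9 │  2 │ 11 │  4 │     
├────┼────┼────┼────┤     
│  1 │    │  7 │  8 │     
├────┼────┼────┼────┤     
│ 10 │  3 │  6 │  5 │     
├────┼────┼────┼────┤     
│ 14 │ 13 │ 12 │ 15 │     
└────┴────┴────┴────┘     
Moves: 0                  
                          


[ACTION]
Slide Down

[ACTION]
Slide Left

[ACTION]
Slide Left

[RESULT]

┌────┬────┬────┬────┐     
│  9 │ 11 │  4 │    │     
├────┼────┼────┼────┤     
│  1 │  2 │  7 │  8 │     
├────┼────┼────┼────┤     
│ 10 │  3 │  6 │  5 │     
├────┼────┼────┼────┤     
│ 14 │ 13 │ 12 │ 15 │     
└────┴────┴────┴────┘     
Moves: 3                  
                          


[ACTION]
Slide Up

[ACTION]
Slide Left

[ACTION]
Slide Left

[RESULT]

┌────┬────┬────┬────┐     
│  9 │ 11 │  4 │  8 │     
├────┼────┼────┼────┤     
│  1 │  2 │  7 │    │     
├────┼────┼────┼────┤     
│ 10 │  3 │  6 │  5 │     
├────┼────┼────┼────┤     
│ 14 │ 13 │ 12 │ 15 │     
└────┴────┴────┴────┘     
Moves: 4                  
                          


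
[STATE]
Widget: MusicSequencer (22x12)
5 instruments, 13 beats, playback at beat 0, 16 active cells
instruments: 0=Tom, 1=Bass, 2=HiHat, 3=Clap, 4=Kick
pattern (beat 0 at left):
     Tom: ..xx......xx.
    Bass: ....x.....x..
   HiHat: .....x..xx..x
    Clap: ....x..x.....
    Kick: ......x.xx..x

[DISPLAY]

      ▼123456789012   
   Tom··██······██·   
  Bass····█·····█··   
 HiHat·····█··██··█   
  Clap····█··█·····   
  Kick······█·██··█   
                      
                      
                      
                      
                      
                      


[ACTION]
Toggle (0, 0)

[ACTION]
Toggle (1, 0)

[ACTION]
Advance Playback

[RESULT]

      0▼23456789012   
   Tom█·██······██·   
  Bass█···█·····█··   
 HiHat·····█··██··█   
  Clap····█··█·····   
  Kick······█·██··█   
                      
                      
                      
                      
                      
                      


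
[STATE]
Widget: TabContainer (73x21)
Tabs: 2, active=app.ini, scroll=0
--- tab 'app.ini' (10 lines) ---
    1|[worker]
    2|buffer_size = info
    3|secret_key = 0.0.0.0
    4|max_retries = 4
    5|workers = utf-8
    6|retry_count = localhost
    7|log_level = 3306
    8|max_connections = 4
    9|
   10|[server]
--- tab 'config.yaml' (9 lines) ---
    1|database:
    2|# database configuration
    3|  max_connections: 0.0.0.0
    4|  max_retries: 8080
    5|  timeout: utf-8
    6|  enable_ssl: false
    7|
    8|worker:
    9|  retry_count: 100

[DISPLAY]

[app.ini]│ config.yaml                                                   
─────────────────────────────────────────────────────────────────────────
[worker]                                                                 
buffer_size = info                                                       
secret_key = 0.0.0.0                                                     
max_retries = 4                                                          
workers = utf-8                                                          
retry_count = localhost                                                  
log_level = 3306                                                         
max_connections = 4                                                      
                                                                         
[server]                                                                 
                                                                         
                                                                         
                                                                         
                                                                         
                                                                         
                                                                         
                                                                         
                                                                         
                                                                         


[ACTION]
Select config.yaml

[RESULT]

 app.ini │[config.yaml]                                                  
─────────────────────────────────────────────────────────────────────────
database:                                                                
# database configuration                                                 
  max_connections: 0.0.0.0                                               
  max_retries: 8080                                                      
  timeout: utf-8                                                         
  enable_ssl: false                                                      
                                                                         
worker:                                                                  
  retry_count: 100                                                       
                                                                         
                                                                         
                                                                         
                                                                         
                                                                         
                                                                         
                                                                         
                                                                         
                                                                         
                                                                         


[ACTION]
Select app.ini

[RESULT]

[app.ini]│ config.yaml                                                   
─────────────────────────────────────────────────────────────────────────
[worker]                                                                 
buffer_size = info                                                       
secret_key = 0.0.0.0                                                     
max_retries = 4                                                          
workers = utf-8                                                          
retry_count = localhost                                                  
log_level = 3306                                                         
max_connections = 4                                                      
                                                                         
[server]                                                                 
                                                                         
                                                                         
                                                                         
                                                                         
                                                                         
                                                                         
                                                                         
                                                                         
                                                                         


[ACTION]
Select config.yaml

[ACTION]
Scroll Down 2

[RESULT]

 app.ini │[config.yaml]                                                  
─────────────────────────────────────────────────────────────────────────
  max_connections: 0.0.0.0                                               
  max_retries: 8080                                                      
  timeout: utf-8                                                         
  enable_ssl: false                                                      
                                                                         
worker:                                                                  
  retry_count: 100                                                       
                                                                         
                                                                         
                                                                         
                                                                         
                                                                         
                                                                         
                                                                         
                                                                         
                                                                         
                                                                         
                                                                         
                                                                         


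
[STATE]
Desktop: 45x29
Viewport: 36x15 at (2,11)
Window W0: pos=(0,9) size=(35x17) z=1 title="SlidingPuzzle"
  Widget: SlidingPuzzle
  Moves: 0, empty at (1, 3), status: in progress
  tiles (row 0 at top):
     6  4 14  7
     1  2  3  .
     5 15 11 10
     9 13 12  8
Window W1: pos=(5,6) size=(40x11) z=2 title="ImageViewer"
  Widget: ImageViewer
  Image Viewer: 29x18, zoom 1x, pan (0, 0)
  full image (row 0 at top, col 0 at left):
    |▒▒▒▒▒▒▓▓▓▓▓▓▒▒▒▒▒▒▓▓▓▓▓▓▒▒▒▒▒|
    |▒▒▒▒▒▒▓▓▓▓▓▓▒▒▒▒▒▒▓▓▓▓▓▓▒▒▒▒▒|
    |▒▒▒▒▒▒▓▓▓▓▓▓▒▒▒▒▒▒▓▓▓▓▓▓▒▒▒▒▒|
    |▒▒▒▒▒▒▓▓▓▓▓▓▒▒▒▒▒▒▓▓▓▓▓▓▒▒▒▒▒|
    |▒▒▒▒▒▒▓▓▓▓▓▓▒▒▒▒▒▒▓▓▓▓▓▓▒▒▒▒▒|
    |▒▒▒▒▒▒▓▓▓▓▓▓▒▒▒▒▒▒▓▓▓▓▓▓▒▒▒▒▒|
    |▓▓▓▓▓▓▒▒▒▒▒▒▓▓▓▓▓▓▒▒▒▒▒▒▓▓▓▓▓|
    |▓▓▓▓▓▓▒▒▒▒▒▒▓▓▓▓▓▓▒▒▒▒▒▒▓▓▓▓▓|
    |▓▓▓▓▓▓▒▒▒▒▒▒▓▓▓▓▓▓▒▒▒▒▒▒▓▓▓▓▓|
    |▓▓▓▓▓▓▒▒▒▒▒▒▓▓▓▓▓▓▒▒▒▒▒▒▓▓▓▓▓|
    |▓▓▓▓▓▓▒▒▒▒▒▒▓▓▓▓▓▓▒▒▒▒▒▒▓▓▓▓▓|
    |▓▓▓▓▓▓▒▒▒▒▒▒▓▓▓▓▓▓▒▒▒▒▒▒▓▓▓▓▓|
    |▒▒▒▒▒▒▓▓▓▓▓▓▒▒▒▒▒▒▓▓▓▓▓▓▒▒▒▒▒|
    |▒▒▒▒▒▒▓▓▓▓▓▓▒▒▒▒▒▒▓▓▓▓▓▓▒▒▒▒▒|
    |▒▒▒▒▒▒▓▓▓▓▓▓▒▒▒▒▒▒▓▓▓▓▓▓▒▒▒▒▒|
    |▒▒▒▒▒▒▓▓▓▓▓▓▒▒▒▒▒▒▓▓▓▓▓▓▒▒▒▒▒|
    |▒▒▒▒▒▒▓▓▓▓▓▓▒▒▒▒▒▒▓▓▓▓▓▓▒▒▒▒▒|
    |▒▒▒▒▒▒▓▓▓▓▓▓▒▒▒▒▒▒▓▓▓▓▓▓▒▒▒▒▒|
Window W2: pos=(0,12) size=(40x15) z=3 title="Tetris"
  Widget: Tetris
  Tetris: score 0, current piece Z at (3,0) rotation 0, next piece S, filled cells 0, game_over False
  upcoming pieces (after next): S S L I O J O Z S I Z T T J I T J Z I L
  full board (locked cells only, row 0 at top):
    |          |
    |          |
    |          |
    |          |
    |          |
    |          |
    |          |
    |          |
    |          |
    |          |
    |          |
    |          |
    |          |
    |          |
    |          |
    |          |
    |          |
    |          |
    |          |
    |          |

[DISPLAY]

───┃▒▒▒▒▒▒▓▓▓▓▓▓▒▒▒▒▒▒▓▓▓▓▓▓▒▒▒▒▒   
━━━━━━━━━━━━━━━━━━━━━━━━━━━━━━━━━━━━
Tetris                              
────────────────────────────────────
         │Next:                     
         │ ░░                       
         │░░                        
         │                          
         │                          
         │                          
         │Score:                    
         │0                         
         │                          
         │                          
         │                          


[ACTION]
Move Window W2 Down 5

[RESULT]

───┃▒▒▒▒▒▒▓▓▓▓▓▓▒▒▒▒▒▒▓▓▓▓▓▓▒▒▒▒▒   
───┃▒▒▒▒▒▒▓▓▓▓▓▓▒▒▒▒▒▒▓▓▓▓▓▓▒▒▒▒▒   
  6┃▒▒▒▒▒▒▓▓▓▓▓▓▒▒▒▒▒▒▓▓▓▓▓▓▒▒▒▒▒   
━━━━━━━━━━━━━━━━━━━━━━━━━━━━━━━━━━━━
Tetris                              
────────────────────────────────────
         │Next:                     
         │ ░░                       
         │░░                        
         │                          
         │                          
         │                          
         │Score:                    
         │0                         
         │                          


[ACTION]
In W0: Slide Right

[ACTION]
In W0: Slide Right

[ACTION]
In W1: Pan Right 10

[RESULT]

───┃▓▓▒▒▒▒▒▒▓▓▓▓▓▓▒▒▒▒▒             
───┃▓▓▒▒▒▒▒▒▓▓▓▓▓▓▒▒▒▒▒             
  6┃▓▓▒▒▒▒▒▒▓▓▓▓▓▓▒▒▒▒▒             
━━━━━━━━━━━━━━━━━━━━━━━━━━━━━━━━━━━━
Tetris                              
────────────────────────────────────
         │Next:                     
         │ ░░                       
         │░░                        
         │                          
         │                          
         │                          
         │Score:                    
         │0                         
         │                          


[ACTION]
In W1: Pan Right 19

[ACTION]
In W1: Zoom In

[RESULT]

───┃▒▒▒▒▒▒▒▓▓▓▓▓▓▓▓▓▓▓▓▒▒▒▒▒▒▒▒▒▒   
───┃▒▒▒▒▒▒▒▓▓▓▓▓▓▓▓▓▓▓▓▒▒▒▒▒▒▒▒▒▒   
  6┃▒▒▒▒▒▒▒▓▓▓▓▓▓▓▓▓▓▓▓▒▒▒▒▒▒▒▒▒▒   
━━━━━━━━━━━━━━━━━━━━━━━━━━━━━━━━━━━━
Tetris                              
────────────────────────────────────
         │Next:                     
         │ ░░                       
         │░░                        
         │                          
         │                          
         │                          
         │Score:                    
         │0                         
         │                          


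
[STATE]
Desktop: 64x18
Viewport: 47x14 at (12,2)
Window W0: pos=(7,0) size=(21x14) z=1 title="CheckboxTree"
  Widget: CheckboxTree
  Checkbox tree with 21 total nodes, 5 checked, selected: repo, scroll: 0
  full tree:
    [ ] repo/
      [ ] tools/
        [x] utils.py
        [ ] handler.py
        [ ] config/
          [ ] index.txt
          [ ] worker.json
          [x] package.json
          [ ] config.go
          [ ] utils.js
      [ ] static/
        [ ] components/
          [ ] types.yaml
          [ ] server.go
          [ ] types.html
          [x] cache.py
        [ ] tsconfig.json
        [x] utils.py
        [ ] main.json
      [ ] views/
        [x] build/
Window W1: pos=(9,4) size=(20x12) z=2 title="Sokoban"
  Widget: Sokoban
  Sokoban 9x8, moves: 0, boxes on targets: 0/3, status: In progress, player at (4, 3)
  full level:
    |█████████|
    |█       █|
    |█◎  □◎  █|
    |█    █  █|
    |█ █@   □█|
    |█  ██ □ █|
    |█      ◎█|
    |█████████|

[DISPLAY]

───────────────┨                               
 repo/         ┃                               
━━━━━━━━━━━━━━━━┓                              
okoban          ┃                              
────────────────┨                              
███████         ┃                              
      █         ┃                              
  □◎  █         ┃                              
   █  █         ┃                              
█@   □█         ┃                              
 ██ □ █         ┃                              
     ◎█         ┃                              
███████         ┃                              
━━━━━━━━━━━━━━━━┛                              


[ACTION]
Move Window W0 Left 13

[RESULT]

────────┨                                      
        ┃                                      
━━━━━━━━━━━━━━━━┓                              
okoban          ┃                              
────────────────┨                              
███████         ┃                              
      █         ┃                              
  □◎  █         ┃                              
   █  █         ┃                              
█@   □█         ┃                              
 ██ □ █         ┃                              
     ◎█         ┃                              
███████         ┃                              
━━━━━━━━━━━━━━━━┛                              


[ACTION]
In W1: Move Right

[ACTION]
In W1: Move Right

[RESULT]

────────┨                                      
        ┃                                      
━━━━━━━━━━━━━━━━┓                              
okoban          ┃                              
────────────────┨                              
███████         ┃                              
      █         ┃                              
  □◎  █         ┃                              
   █  █         ┃                              
█  @ □█         ┃                              
 ██ □ █         ┃                              
     ◎█         ┃                              
███████         ┃                              
━━━━━━━━━━━━━━━━┛                              
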